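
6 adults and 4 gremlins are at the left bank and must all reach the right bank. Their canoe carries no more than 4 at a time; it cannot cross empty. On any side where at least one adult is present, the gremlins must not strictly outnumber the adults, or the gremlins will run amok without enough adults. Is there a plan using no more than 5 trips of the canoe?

Yes — this plan uses 5 crossings (≤ 5):
1. 4 gremlins → the right bank.  (the left bank: 6A 0G; the right bank: 0A 4G)
2. 1 gremlin ← the left bank.  (the left bank: 6A 1G; the right bank: 0A 3G)
3. 4 adults → the right bank.  (the left bank: 2A 1G; the right bank: 4A 3G)
4. 1 gremlin ← the left bank.  (the left bank: 2A 2G; the right bank: 4A 2G)
5. 2 adults and 2 gremlins → the right bank.  (the left bank: 0A 0G; the right bank: 6A 4G)

Yes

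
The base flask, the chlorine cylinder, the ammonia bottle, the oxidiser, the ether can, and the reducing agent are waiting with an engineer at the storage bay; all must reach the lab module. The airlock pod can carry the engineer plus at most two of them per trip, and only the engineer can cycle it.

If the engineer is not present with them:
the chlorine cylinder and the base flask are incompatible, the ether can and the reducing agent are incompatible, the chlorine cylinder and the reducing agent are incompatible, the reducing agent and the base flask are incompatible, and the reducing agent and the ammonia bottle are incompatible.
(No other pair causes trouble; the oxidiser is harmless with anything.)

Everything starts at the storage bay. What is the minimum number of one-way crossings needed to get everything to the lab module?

Counting alone: the engineer can take at most 2 across per trip to the lab module, so moving all 6 needs at least 3 loaded trips out, with a return between consecutive ones — at least 5 crossings.
The safety rule pushes this higher. Following every safe sequence of crossings, the most of the 6 that can be at the lab module as the airlock pod arrives there on crossings 5, 7 is 4, 5 respectively — never all 6.
So no plan with fewer than 9 crossings exists, and this one achieves 9:
1. Engineer goes to the lab module with the base flask and the reducing agent.  [the storage bay: the ammonia bottle, the chlorine cylinder, the ether can, the oxidiser | the lab module: the base flask, the reducing agent]
2. Engineer goes back to the storage bay with the base flask.  [the storage bay: the ammonia bottle, the base flask, the chlorine cylinder, the ether can, the oxidiser | the lab module: the reducing agent]
3. Engineer goes to the lab module with the ammonia bottle and the base flask.  [the storage bay: the chlorine cylinder, the ether can, the oxidiser | the lab module: the ammonia bottle, the base flask, the reducing agent]
4. Engineer goes back to the storage bay with the reducing agent.  [the storage bay: the chlorine cylinder, the ether can, the oxidiser, the reducing agent | the lab module: the ammonia bottle, the base flask]
5. Engineer goes to the lab module with the chlorine cylinder and the ether can.  [the storage bay: the oxidiser, the reducing agent | the lab module: the ammonia bottle, the base flask, the chlorine cylinder, the ether can]
6. Engineer goes back to the storage bay with the base flask.  [the storage bay: the base flask, the oxidiser, the reducing agent | the lab module: the ammonia bottle, the chlorine cylinder, the ether can]
7. Engineer goes to the lab module with the base flask and the oxidiser.  [the storage bay: the reducing agent | the lab module: the ammonia bottle, the base flask, the chlorine cylinder, the ether can, the oxidiser]
8. Engineer goes back to the storage bay with the base flask.  [the storage bay: the base flask, the reducing agent | the lab module: the ammonia bottle, the chlorine cylinder, the ether can, the oxidiser]
9. Engineer goes to the lab module with the base flask and the reducing agent.  [the storage bay: — | the lab module: the ammonia bottle, the base flask, the chlorine cylinder, the ether can, the oxidiser, the reducing agent]

9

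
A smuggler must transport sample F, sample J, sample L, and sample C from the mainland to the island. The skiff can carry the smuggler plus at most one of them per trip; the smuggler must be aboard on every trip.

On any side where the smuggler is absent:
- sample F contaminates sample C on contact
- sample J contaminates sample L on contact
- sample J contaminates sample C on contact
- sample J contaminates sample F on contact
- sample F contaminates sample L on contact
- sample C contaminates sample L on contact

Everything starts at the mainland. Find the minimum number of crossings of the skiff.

Whatever the first load, the items left behind include a forbidden pair without the smuggler. No opening move is safe, so no plan exists.

impossible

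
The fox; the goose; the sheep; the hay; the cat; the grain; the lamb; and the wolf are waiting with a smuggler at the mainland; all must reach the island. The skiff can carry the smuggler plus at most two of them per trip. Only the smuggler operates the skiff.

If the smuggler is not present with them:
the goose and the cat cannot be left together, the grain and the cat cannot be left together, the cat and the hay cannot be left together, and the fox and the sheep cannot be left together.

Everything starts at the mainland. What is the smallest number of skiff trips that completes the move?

9

Counting alone: the smuggler can take at most 2 across per trip to the island, so moving all 8 needs at least 4 loaded trips out, with a return between consecutive ones — at least 7 crossings.
The safety rule pushes this higher. Following every safe sequence of crossings, the most of the 8 that can be at the island as the skiff arrives there on crossing 7 is 7 — never all 8.
So no plan with fewer than 9 crossings exists, and this one achieves 9:
1. Smuggler goes to the island with the cat and the fox.  [the mainland: the goose, the grain, the hay, the lamb, the sheep, the wolf | the island: the cat, the fox]
2. Smuggler goes back to the mainland alone.  [the mainland: the goose, the grain, the hay, the lamb, the sheep, the wolf | the island: the cat, the fox]
3. Smuggler goes to the island with the goose.  [the mainland: the grain, the hay, the lamb, the sheep, the wolf | the island: the cat, the fox, the goose]
4. Smuggler goes back to the mainland with the cat.  [the mainland: the cat, the grain, the hay, the lamb, the sheep, the wolf | the island: the fox, the goose]
5. Smuggler goes to the island with the grain and the hay.  [the mainland: the cat, the lamb, the sheep, the wolf | the island: the fox, the goose, the grain, the hay]
6. Smuggler goes back to the mainland alone.  [the mainland: the cat, the lamb, the sheep, the wolf | the island: the fox, the goose, the grain, the hay]
7. Smuggler goes to the island with the lamb and the wolf.  [the mainland: the cat, the sheep | the island: the fox, the goose, the grain, the hay, the lamb, the wolf]
8. Smuggler goes back to the mainland alone.  [the mainland: the cat, the sheep | the island: the fox, the goose, the grain, the hay, the lamb, the wolf]
9. Smuggler goes to the island with the cat and the sheep.  [the mainland: — | the island: the cat, the fox, the goose, the grain, the hay, the lamb, the sheep, the wolf]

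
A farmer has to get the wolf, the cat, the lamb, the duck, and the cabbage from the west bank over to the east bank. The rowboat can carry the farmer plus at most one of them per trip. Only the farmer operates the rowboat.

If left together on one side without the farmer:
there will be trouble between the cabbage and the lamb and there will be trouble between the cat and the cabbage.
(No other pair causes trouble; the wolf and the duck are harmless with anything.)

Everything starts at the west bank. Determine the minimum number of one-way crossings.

11

Counting alone: the farmer can take at most 1 across per trip to the east bank, so moving all 5 needs at least 5 loaded trips out, with a return between consecutive ones — at least 9 crossings.
The safety rule pushes this higher. Following every safe sequence of crossings, the most of the 5 that can be at the east bank as the rowboat arrives there on crossing 9 is 4 — never all 5.
So no plan with fewer than 11 crossings exists, and this one achieves 11:
1. Farmer goes to the east bank with the cabbage.
2. Farmer goes back to the west bank alone.
3. Farmer goes to the east bank with the wolf.
4. Farmer goes back to the west bank alone.
5. Farmer goes to the east bank with the cat.
6. Farmer goes back to the west bank with the cabbage.
7. Farmer goes to the east bank with the lamb.
8. Farmer goes back to the west bank alone.
9. Farmer goes to the east bank with the duck.
10. Farmer goes back to the west bank alone.
11. Farmer goes to the east bank with the cabbage.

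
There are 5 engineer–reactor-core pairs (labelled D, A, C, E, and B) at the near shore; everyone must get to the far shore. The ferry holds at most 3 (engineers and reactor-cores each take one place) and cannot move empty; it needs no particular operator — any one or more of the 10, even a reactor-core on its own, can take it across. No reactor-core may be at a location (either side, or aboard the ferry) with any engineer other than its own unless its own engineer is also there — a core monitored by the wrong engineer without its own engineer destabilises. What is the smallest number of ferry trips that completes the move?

Counting alone: each trip to the far shore takes at most 3 across and each return brings at least 1 back, so after t trips out (and t−1 returns) at most 3t − (t−1) of the 10 are across; that first reaches 10 at t = 5, so at least 9 crossings are needed.
The safety rule pushes this higher. Following every safe sequence of crossings, the most of the 10 that can be at the far shore as the ferry arrives there on crossing 9 is 9 — never all 10.
So no plan with fewer than 11 crossings exists, and this one achieves 11:
1. engineer D and reactor-core D cross → the far shore.
2. engineer D crosses ← the near shore.
3. reactor-core A, reactor-core C, and reactor-core E cross → the far shore.
4. reactor-core D crosses ← the near shore.
5. engineer A, engineer C, and engineer E cross → the far shore.
6. engineer A and reactor-core A cross ← the near shore.
7. engineer A, engineer B, and engineer D cross → the far shore.
8. reactor-core C crosses ← the near shore.
9. reactor-core A and reactor-core D cross → the far shore.
10. reactor-core D crosses ← the near shore.
11. reactor-core B, reactor-core C, and reactor-core D cross → the far shore.

11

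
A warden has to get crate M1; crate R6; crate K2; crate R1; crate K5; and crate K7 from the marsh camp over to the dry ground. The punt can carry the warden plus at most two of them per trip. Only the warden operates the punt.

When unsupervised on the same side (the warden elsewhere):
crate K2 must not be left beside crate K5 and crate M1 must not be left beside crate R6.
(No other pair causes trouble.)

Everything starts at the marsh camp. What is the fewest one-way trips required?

5

Counting alone: the warden can take at most 2 across per trip to the dry ground, so moving all 6 needs at least 3 loaded trips out, with a return between consecutive ones — at least 5 crossings.
The plan below uses exactly 5 crossings, so it is optimal:
1. Warden goes to the dry ground with crate K2 and crate M1.
2. Warden goes back to the marsh camp alone.
3. Warden goes to the dry ground with crate K7 and crate R1.
4. Warden goes back to the marsh camp alone.
5. Warden goes to the dry ground with crate K5 and crate R6.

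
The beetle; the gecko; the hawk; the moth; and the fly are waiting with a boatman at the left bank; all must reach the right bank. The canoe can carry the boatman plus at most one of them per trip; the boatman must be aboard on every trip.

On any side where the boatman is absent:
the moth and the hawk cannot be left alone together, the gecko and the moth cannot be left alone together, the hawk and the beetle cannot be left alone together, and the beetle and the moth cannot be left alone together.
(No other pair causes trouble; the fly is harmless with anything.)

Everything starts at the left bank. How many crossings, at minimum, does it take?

impossible

Whatever the first load, the items left behind include a forbidden pair without the boatman. No opening move is safe, so no plan exists.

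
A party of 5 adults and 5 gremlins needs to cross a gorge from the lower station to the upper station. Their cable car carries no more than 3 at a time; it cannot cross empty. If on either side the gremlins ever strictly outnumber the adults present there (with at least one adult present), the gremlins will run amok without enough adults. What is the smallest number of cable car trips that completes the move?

Counting alone: each trip to the upper station takes at most 3 across and each return brings at least 1 back, so after t trips out (and t−1 returns) at most 3t − (t−1) of the 10 are across; that first reaches 10 at t = 5, so at least 9 crossings are needed.
The safety rule pushes this higher. Following every safe sequence of crossings, the most of the 10 that can be at the upper station as the cable car arrives there on crossing 9 is 9 — never all 10.
So no plan with fewer than 11 crossings exists, and this one achieves 11:
1. 2 gremlins → the upper station.  (the lower station: 5A 3G; the upper station: 0A 2G)
2. 1 gremlin ← the lower station.  (the lower station: 5A 4G; the upper station: 0A 1G)
3. 3 gremlins → the upper station.  (the lower station: 5A 1G; the upper station: 0A 4G)
4. 1 gremlin ← the lower station.  (the lower station: 5A 2G; the upper station: 0A 3G)
5. 3 adults → the upper station.  (the lower station: 2A 2G; the upper station: 3A 3G)
6. 1 adult and 1 gremlin ← the lower station.  (the lower station: 3A 3G; the upper station: 2A 2G)
7. 3 adults → the upper station.  (the lower station: 0A 3G; the upper station: 5A 2G)
8. 1 gremlin ← the lower station.  (the lower station: 0A 4G; the upper station: 5A 1G)
9. 2 gremlins → the upper station.  (the lower station: 0A 2G; the upper station: 5A 3G)
10. 1 gremlin ← the lower station.  (the lower station: 0A 3G; the upper station: 5A 2G)
11. 3 gremlins → the upper station.  (the lower station: 0A 0G; the upper station: 5A 5G)

11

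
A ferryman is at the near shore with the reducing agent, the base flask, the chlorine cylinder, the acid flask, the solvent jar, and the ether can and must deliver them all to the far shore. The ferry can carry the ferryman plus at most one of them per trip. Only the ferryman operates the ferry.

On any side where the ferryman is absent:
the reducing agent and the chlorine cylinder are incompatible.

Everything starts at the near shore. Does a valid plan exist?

Yes

1. Ferryman goes to the far shore with the reducing agent.  [the near shore: the acid flask, the base flask, the chlorine cylinder, the ether can, the solvent jar | the far shore: the reducing agent]
2. Ferryman goes back to the near shore alone.  [the near shore: the acid flask, the base flask, the chlorine cylinder, the ether can, the solvent jar | the far shore: the reducing agent]
3. Ferryman goes to the far shore with the base flask.  [the near shore: the acid flask, the chlorine cylinder, the ether can, the solvent jar | the far shore: the base flask, the reducing agent]
4. Ferryman goes back to the near shore alone.  [the near shore: the acid flask, the chlorine cylinder, the ether can, the solvent jar | the far shore: the base flask, the reducing agent]
5. Ferryman goes to the far shore with the acid flask.  [the near shore: the chlorine cylinder, the ether can, the solvent jar | the far shore: the acid flask, the base flask, the reducing agent]
6. Ferryman goes back to the near shore alone.  [the near shore: the chlorine cylinder, the ether can, the solvent jar | the far shore: the acid flask, the base flask, the reducing agent]
7. Ferryman goes to the far shore with the solvent jar.  [the near shore: the chlorine cylinder, the ether can | the far shore: the acid flask, the base flask, the reducing agent, the solvent jar]
8. Ferryman goes back to the near shore alone.  [the near shore: the chlorine cylinder, the ether can | the far shore: the acid flask, the base flask, the reducing agent, the solvent jar]
9. Ferryman goes to the far shore with the ether can.  [the near shore: the chlorine cylinder | the far shore: the acid flask, the base flask, the ether can, the reducing agent, the solvent jar]
10. Ferryman goes back to the near shore alone.  [the near shore: the chlorine cylinder | the far shore: the acid flask, the base flask, the ether can, the reducing agent, the solvent jar]
11. Ferryman goes to the far shore with the chlorine cylinder.  [the near shore: — | the far shore: the acid flask, the base flask, the chlorine cylinder, the ether can, the reducing agent, the solvent jar]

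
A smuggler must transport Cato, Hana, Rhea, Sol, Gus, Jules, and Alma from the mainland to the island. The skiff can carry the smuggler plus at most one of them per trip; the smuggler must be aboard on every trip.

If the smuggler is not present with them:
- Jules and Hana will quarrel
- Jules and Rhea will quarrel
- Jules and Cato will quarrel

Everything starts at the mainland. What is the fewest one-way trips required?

impossible

Following every safe sequence of crossings from the start, the most of the 7 that can be at the island as the skiff arrives there on crossings 1, 3, 5, 7, 9 is 1, 2, 3, 4, 5 respectively; the best ever achieved is 5 of 7.
From crossing 11 on, no configuration arises that was not already reachable earlier: only 72 distinct safe configurations (who is on which side, and where the skiff is) can ever be reached, none of them has everyone across, and every continuation just revisits them. So no valid plan exists.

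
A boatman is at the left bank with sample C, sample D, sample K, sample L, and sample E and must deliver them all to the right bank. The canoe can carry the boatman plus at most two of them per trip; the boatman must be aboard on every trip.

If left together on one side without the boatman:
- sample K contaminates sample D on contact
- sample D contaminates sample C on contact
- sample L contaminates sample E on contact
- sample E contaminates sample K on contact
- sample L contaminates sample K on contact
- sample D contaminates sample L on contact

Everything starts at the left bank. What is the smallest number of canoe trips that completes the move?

Whatever the first load, the items left behind include a forbidden pair without the boatman. No opening move is safe, so no plan exists.

impossible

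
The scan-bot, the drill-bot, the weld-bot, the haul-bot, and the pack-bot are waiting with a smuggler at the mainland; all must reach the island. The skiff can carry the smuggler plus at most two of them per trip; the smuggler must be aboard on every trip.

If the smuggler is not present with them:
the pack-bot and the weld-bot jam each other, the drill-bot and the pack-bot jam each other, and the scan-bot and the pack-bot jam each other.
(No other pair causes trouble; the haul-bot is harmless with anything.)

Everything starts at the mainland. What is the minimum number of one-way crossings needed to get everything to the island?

Counting alone: the smuggler can take at most 2 across per trip to the island, so moving all 5 needs at least 3 loaded trips out, with a return between consecutive ones — at least 5 crossings.
The plan below uses exactly 5 crossings, so it is optimal:
1. Smuggler goes to the island with the pack-bot and the scan-bot.
2. Smuggler goes back to the mainland with the pack-bot.
3. Smuggler goes to the island with the drill-bot and the weld-bot.
4. Smuggler goes back to the mainland alone.
5. Smuggler goes to the island with the haul-bot and the pack-bot.

5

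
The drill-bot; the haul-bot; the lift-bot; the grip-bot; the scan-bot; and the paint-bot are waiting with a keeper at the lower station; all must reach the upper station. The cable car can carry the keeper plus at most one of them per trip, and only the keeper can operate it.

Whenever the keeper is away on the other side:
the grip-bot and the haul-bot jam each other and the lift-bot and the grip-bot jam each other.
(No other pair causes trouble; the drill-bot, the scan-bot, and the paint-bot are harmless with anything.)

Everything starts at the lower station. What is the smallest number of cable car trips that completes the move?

13

Counting alone: the keeper can take at most 1 across per trip to the upper station, so moving all 6 needs at least 6 loaded trips out, with a return between consecutive ones — at least 11 crossings.
The safety rule pushes this higher. Following every safe sequence of crossings, the most of the 6 that can be at the upper station as the cable car arrives there on crossing 11 is 5 — never all 6.
So no plan with fewer than 13 crossings exists, and this one achieves 13:
1. Keeper goes to the upper station with the grip-bot.
2. Keeper goes back to the lower station alone.
3. Keeper goes to the upper station with the drill-bot.
4. Keeper goes back to the lower station alone.
5. Keeper goes to the upper station with the haul-bot.
6. Keeper goes back to the lower station with the grip-bot.
7. Keeper goes to the upper station with the lift-bot.
8. Keeper goes back to the lower station alone.
9. Keeper goes to the upper station with the scan-bot.
10. Keeper goes back to the lower station alone.
11. Keeper goes to the upper station with the paint-bot.
12. Keeper goes back to the lower station alone.
13. Keeper goes to the upper station with the grip-bot.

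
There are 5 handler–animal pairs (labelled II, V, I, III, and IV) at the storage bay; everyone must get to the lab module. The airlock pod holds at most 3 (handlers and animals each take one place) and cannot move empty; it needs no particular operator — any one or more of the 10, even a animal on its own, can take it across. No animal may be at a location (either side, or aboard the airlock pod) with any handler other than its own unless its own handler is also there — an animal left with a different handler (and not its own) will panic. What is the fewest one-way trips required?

11

Counting alone: each trip to the lab module takes at most 3 across and each return brings at least 1 back, so after t trips out (and t−1 returns) at most 3t − (t−1) of the 10 are across; that first reaches 10 at t = 5, so at least 9 crossings are needed.
The safety rule pushes this higher. Following every safe sequence of crossings, the most of the 10 that can be at the lab module as the airlock pod arrives there on crossing 9 is 9 — never all 10.
So no plan with fewer than 11 crossings exists, and this one achieves 11:
1. animal II and handler II cross → the lab module.
2. handler II crosses ← the storage bay.
3. animal I, animal III, and animal V cross → the lab module.
4. animal II crosses ← the storage bay.
5. handler I, handler III, and handler V cross → the lab module.
6. animal V and handler V cross ← the storage bay.
7. handler II, handler IV, and handler V cross → the lab module.
8. animal I crosses ← the storage bay.
9. animal II and animal V cross → the lab module.
10. animal II crosses ← the storage bay.
11. animal I, animal II, and animal IV cross → the lab module.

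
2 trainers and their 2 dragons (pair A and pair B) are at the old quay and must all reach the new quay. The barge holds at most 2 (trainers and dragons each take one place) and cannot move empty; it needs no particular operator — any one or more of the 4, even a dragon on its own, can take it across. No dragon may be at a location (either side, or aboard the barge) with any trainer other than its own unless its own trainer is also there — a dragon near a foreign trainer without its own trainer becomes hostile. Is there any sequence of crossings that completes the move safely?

Yes

1. dragon A and trainer A cross → the new quay.
2. trainer A crosses ← the old quay.
3. trainer A and trainer B cross → the new quay.
4. trainer B crosses ← the old quay.
5. dragon B and trainer B cross → the new quay.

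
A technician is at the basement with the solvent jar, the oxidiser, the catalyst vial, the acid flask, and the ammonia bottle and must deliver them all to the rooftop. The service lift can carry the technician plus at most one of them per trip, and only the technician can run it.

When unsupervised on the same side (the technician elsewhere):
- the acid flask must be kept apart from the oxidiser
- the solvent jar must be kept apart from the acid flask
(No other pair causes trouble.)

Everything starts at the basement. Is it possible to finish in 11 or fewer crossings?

Yes — this plan uses 11 crossings (≤ 11):
1. Technician goes to the rooftop with the acid flask.  [the basement: the ammonia bottle, the catalyst vial, the oxidiser, the solvent jar | the rooftop: the acid flask]
2. Technician goes back to the basement alone.  [the basement: the ammonia bottle, the catalyst vial, the oxidiser, the solvent jar | the rooftop: the acid flask]
3. Technician goes to the rooftop with the solvent jar.  [the basement: the ammonia bottle, the catalyst vial, the oxidiser | the rooftop: the acid flask, the solvent jar]
4. Technician goes back to the basement with the acid flask.  [the basement: the acid flask, the ammonia bottle, the catalyst vial, the oxidiser | the rooftop: the solvent jar]
5. Technician goes to the rooftop with the oxidiser.  [the basement: the acid flask, the ammonia bottle, the catalyst vial | the rooftop: the oxidiser, the solvent jar]
6. Technician goes back to the basement alone.  [the basement: the acid flask, the ammonia bottle, the catalyst vial | the rooftop: the oxidiser, the solvent jar]
7. Technician goes to the rooftop with the catalyst vial.  [the basement: the acid flask, the ammonia bottle | the rooftop: the catalyst vial, the oxidiser, the solvent jar]
8. Technician goes back to the basement alone.  [the basement: the acid flask, the ammonia bottle | the rooftop: the catalyst vial, the oxidiser, the solvent jar]
9. Technician goes to the rooftop with the ammonia bottle.  [the basement: the acid flask | the rooftop: the ammonia bottle, the catalyst vial, the oxidiser, the solvent jar]
10. Technician goes back to the basement alone.  [the basement: the acid flask | the rooftop: the ammonia bottle, the catalyst vial, the oxidiser, the solvent jar]
11. Technician goes to the rooftop with the acid flask.  [the basement: — | the rooftop: the acid flask, the ammonia bottle, the catalyst vial, the oxidiser, the solvent jar]

Yes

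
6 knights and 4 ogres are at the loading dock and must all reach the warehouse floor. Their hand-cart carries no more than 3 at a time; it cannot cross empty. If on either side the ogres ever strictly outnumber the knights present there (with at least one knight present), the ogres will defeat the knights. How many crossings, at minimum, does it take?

Counting alone: each trip to the warehouse floor takes at most 3 across and each return brings at least 1 back, so after t trips out (and t−1 returns) at most 3t − (t−1) of the 10 are across; that first reaches 10 at t = 5, so at least 9 crossings are needed.
The plan below uses exactly 9 crossings, so it is optimal:
1. 2 ogres → the warehouse floor.  (the loading dock: 6K 2O; the warehouse floor: 0K 2O)
2. 1 ogre ← the loading dock.  (the loading dock: 6K 3O; the warehouse floor: 0K 1O)
3. 3 ogres → the warehouse floor.  (the loading dock: 6K 0O; the warehouse floor: 0K 4O)
4. 1 ogre ← the loading dock.  (the loading dock: 6K 1O; the warehouse floor: 0K 3O)
5. 3 knights → the warehouse floor.  (the loading dock: 3K 1O; the warehouse floor: 3K 3O)
6. 1 ogre ← the loading dock.  (the loading dock: 3K 2O; the warehouse floor: 3K 2O)
7. 1 knight and 2 ogres → the warehouse floor.  (the loading dock: 2K 0O; the warehouse floor: 4K 4O)
8. 1 ogre ← the loading dock.  (the loading dock: 2K 1O; the warehouse floor: 4K 3O)
9. 2 knights and 1 ogre → the warehouse floor.  (the loading dock: 0K 0O; the warehouse floor: 6K 4O)

9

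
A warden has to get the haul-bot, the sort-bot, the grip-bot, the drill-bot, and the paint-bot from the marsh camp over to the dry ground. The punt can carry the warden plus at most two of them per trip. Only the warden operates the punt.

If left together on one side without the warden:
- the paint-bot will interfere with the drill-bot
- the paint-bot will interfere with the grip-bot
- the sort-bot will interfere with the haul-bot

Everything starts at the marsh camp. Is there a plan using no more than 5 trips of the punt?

Yes

Yes — this plan uses 5 crossings (≤ 5):
1. Warden goes to the dry ground with the haul-bot and the paint-bot.
2. Warden goes back to the marsh camp alone.
3. Warden goes to the dry ground with the drill-bot and the grip-bot.
4. Warden goes back to the marsh camp with the paint-bot.
5. Warden goes to the dry ground with the paint-bot and the sort-bot.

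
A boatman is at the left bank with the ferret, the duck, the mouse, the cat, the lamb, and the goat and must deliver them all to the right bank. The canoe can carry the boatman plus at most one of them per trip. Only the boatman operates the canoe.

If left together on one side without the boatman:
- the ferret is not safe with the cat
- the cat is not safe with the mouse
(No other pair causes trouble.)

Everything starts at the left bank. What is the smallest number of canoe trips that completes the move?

13

Counting alone: the boatman can take at most 1 across per trip to the right bank, so moving all 6 needs at least 6 loaded trips out, with a return between consecutive ones — at least 11 crossings.
The safety rule pushes this higher. Following every safe sequence of crossings, the most of the 6 that can be at the right bank as the canoe arrives there on crossing 11 is 5 — never all 6.
So no plan with fewer than 13 crossings exists, and this one achieves 13:
1. Boatman goes to the right bank with the cat.  [the left bank: the duck, the ferret, the goat, the lamb, the mouse | the right bank: the cat]
2. Boatman goes back to the left bank alone.  [the left bank: the duck, the ferret, the goat, the lamb, the mouse | the right bank: the cat]
3. Boatman goes to the right bank with the ferret.  [the left bank: the duck, the goat, the lamb, the mouse | the right bank: the cat, the ferret]
4. Boatman goes back to the left bank with the cat.  [the left bank: the cat, the duck, the goat, the lamb, the mouse | the right bank: the ferret]
5. Boatman goes to the right bank with the mouse.  [the left bank: the cat, the duck, the goat, the lamb | the right bank: the ferret, the mouse]
6. Boatman goes back to the left bank alone.  [the left bank: the cat, the duck, the goat, the lamb | the right bank: the ferret, the mouse]
7. Boatman goes to the right bank with the duck.  [the left bank: the cat, the goat, the lamb | the right bank: the duck, the ferret, the mouse]
8. Boatman goes back to the left bank alone.  [the left bank: the cat, the goat, the lamb | the right bank: the duck, the ferret, the mouse]
9. Boatman goes to the right bank with the lamb.  [the left bank: the cat, the goat | the right bank: the duck, the ferret, the lamb, the mouse]
10. Boatman goes back to the left bank alone.  [the left bank: the cat, the goat | the right bank: the duck, the ferret, the lamb, the mouse]
11. Boatman goes to the right bank with the goat.  [the left bank: the cat | the right bank: the duck, the ferret, the goat, the lamb, the mouse]
12. Boatman goes back to the left bank alone.  [the left bank: the cat | the right bank: the duck, the ferret, the goat, the lamb, the mouse]
13. Boatman goes to the right bank with the cat.  [the left bank: — | the right bank: the cat, the duck, the ferret, the goat, the lamb, the mouse]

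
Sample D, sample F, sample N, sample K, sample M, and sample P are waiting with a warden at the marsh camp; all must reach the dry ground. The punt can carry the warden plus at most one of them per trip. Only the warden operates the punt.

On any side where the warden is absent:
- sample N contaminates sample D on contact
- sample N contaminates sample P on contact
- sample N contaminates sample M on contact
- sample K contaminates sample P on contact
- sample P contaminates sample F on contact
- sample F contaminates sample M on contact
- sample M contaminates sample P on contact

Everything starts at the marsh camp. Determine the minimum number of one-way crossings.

impossible

Whatever the first load, the items left behind include a forbidden pair without the warden. No opening move is safe, so no plan exists.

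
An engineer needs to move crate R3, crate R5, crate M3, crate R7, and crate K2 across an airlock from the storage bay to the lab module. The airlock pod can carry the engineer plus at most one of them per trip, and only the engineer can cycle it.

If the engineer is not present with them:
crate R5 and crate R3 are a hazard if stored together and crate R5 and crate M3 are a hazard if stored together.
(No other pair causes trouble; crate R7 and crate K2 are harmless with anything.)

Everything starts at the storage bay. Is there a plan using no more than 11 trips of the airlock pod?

Yes

Yes — this plan uses 11 crossings (≤ 11):
1. Engineer goes to the lab module with crate R5.
2. Engineer goes back to the storage bay alone.
3. Engineer goes to the lab module with crate R3.
4. Engineer goes back to the storage bay with crate R5.
5. Engineer goes to the lab module with crate M3.
6. Engineer goes back to the storage bay alone.
7. Engineer goes to the lab module with crate R7.
8. Engineer goes back to the storage bay alone.
9. Engineer goes to the lab module with crate K2.
10. Engineer goes back to the storage bay alone.
11. Engineer goes to the lab module with crate R5.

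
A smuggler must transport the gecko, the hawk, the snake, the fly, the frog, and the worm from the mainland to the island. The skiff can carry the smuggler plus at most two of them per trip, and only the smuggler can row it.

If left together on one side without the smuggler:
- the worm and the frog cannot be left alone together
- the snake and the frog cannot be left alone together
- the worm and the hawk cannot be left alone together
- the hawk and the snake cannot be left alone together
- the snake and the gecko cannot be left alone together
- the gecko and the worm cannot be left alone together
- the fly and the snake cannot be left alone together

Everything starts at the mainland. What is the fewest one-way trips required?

7

Counting alone: the smuggler can take at most 2 across per trip to the island, so moving all 6 needs at least 3 loaded trips out, with a return between consecutive ones — at least 5 crossings.
The safety rule pushes this higher. Following every safe sequence of crossings, the most of the 6 that can be at the island as the skiff arrives there on crossing 5 is 4 — never all 6.
So no plan with fewer than 7 crossings exists, and this one achieves 7:
1. Smuggler goes to the island with the snake and the worm.  [the mainland: the fly, the frog, the gecko, the hawk | the island: the snake, the worm]
2. Smuggler goes back to the mainland alone.  [the mainland: the fly, the frog, the gecko, the hawk | the island: the snake, the worm]
3. Smuggler goes to the island with the gecko and the hawk.  [the mainland: the fly, the frog | the island: the gecko, the hawk, the snake, the worm]
4. Smuggler goes back to the mainland with the snake and the worm.  [the mainland: the fly, the frog, the snake, the worm | the island: the gecko, the hawk]
5. Smuggler goes to the island with the fly and the frog.  [the mainland: the snake, the worm | the island: the fly, the frog, the gecko, the hawk]
6. Smuggler goes back to the mainland alone.  [the mainland: the snake, the worm | the island: the fly, the frog, the gecko, the hawk]
7. Smuggler goes to the island with the snake and the worm.  [the mainland: — | the island: the fly, the frog, the gecko, the hawk, the snake, the worm]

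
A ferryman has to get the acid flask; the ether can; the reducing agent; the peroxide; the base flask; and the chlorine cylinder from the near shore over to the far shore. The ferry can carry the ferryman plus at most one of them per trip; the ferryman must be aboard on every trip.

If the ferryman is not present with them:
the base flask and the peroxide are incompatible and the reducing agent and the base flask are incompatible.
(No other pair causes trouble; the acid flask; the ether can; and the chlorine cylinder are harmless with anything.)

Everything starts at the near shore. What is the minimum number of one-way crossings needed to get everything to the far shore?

13

Counting alone: the ferryman can take at most 1 across per trip to the far shore, so moving all 6 needs at least 6 loaded trips out, with a return between consecutive ones — at least 11 crossings.
The safety rule pushes this higher. Following every safe sequence of crossings, the most of the 6 that can be at the far shore as the ferry arrives there on crossing 11 is 5 — never all 6.
So no plan with fewer than 13 crossings exists, and this one achieves 13:
1. Ferryman goes to the far shore with the base flask.  [the near shore: the acid flask, the chlorine cylinder, the ether can, the peroxide, the reducing agent | the far shore: the base flask]
2. Ferryman goes back to the near shore alone.  [the near shore: the acid flask, the chlorine cylinder, the ether can, the peroxide, the reducing agent | the far shore: the base flask]
3. Ferryman goes to the far shore with the acid flask.  [the near shore: the chlorine cylinder, the ether can, the peroxide, the reducing agent | the far shore: the acid flask, the base flask]
4. Ferryman goes back to the near shore alone.  [the near shore: the chlorine cylinder, the ether can, the peroxide, the reducing agent | the far shore: the acid flask, the base flask]
5. Ferryman goes to the far shore with the ether can.  [the near shore: the chlorine cylinder, the peroxide, the reducing agent | the far shore: the acid flask, the base flask, the ether can]
6. Ferryman goes back to the near shore alone.  [the near shore: the chlorine cylinder, the peroxide, the reducing agent | the far shore: the acid flask, the base flask, the ether can]
7. Ferryman goes to the far shore with the reducing agent.  [the near shore: the chlorine cylinder, the peroxide | the far shore: the acid flask, the base flask, the ether can, the reducing agent]
8. Ferryman goes back to the near shore with the base flask.  [the near shore: the base flask, the chlorine cylinder, the peroxide | the far shore: the acid flask, the ether can, the reducing agent]
9. Ferryman goes to the far shore with the peroxide.  [the near shore: the base flask, the chlorine cylinder | the far shore: the acid flask, the ether can, the peroxide, the reducing agent]
10. Ferryman goes back to the near shore alone.  [the near shore: the base flask, the chlorine cylinder | the far shore: the acid flask, the ether can, the peroxide, the reducing agent]
11. Ferryman goes to the far shore with the chlorine cylinder.  [the near shore: the base flask | the far shore: the acid flask, the chlorine cylinder, the ether can, the peroxide, the reducing agent]
12. Ferryman goes back to the near shore alone.  [the near shore: the base flask | the far shore: the acid flask, the chlorine cylinder, the ether can, the peroxide, the reducing agent]
13. Ferryman goes to the far shore with the base flask.  [the near shore: — | the far shore: the acid flask, the base flask, the chlorine cylinder, the ether can, the peroxide, the reducing agent]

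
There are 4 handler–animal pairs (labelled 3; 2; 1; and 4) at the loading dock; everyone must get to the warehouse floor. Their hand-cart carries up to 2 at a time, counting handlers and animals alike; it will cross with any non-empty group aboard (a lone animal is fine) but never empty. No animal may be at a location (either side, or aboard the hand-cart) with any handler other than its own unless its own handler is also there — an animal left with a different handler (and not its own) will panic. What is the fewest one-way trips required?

Following every safe sequence of crossings from the start, the most of the 8 that can be at the warehouse floor as the hand-cart arrives there on crossings 1, 3, 5 is 2, 3, 4 respectively; the best ever achieved is 4 of 8.
From crossing 7 on, no configuration arises that was not already reachable earlier: only 44 distinct safe configurations (who is on which side, and where the hand-cart is) can ever be reached, none of them has everyone across, and every continuation just revisits them. So no valid plan exists.

impossible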